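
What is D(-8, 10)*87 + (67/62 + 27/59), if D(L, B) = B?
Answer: 3188087/3658 ≈ 871.54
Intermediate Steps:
D(-8, 10)*87 + (67/62 + 27/59) = 10*87 + (67/62 + 27/59) = 870 + (67*(1/62) + 27*(1/59)) = 870 + (67/62 + 27/59) = 870 + 5627/3658 = 3188087/3658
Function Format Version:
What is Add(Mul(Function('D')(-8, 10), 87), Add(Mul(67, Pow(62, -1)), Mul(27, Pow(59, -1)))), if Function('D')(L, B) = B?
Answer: Rational(3188087, 3658) ≈ 871.54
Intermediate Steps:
Add(Mul(Function('D')(-8, 10), 87), Add(Mul(67, Pow(62, -1)), Mul(27, Pow(59, -1)))) = Add(Mul(10, 87), Add(Mul(67, Pow(62, -1)), Mul(27, Pow(59, -1)))) = Add(870, Add(Mul(67, Rational(1, 62)), Mul(27, Rational(1, 59)))) = Add(870, Add(Rational(67, 62), Rational(27, 59))) = Add(870, Rational(5627, 3658)) = Rational(3188087, 3658)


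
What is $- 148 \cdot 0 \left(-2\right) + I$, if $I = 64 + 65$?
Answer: $129$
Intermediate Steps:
$I = 129$
$- 148 \cdot 0 \left(-2\right) + I = - 148 \cdot 0 \left(-2\right) + 129 = \left(-148\right) 0 + 129 = 0 + 129 = 129$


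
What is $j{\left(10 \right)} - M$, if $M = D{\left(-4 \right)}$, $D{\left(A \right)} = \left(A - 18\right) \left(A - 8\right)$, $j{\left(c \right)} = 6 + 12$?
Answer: $-246$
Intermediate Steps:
$j{\left(c \right)} = 18$
$D{\left(A \right)} = \left(-18 + A\right) \left(-8 + A\right)$
$M = 264$ ($M = 144 + \left(-4\right)^{2} - -104 = 144 + 16 + 104 = 264$)
$j{\left(10 \right)} - M = 18 - 264 = -246$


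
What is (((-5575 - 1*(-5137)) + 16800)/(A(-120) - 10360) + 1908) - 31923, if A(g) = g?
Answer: -157286781/5240 ≈ -30017.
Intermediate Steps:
(((-5575 - 1*(-5137)) + 16800)/(A(-120) - 10360) + 1908) - 31923 = (((-5575 - 1*(-5137)) + 16800)/(-120 - 10360) + 1908) - 31923 = (((-5575 + 5137) + 16800)/(-10480) + 1908) - 31923 = ((-438 + 16800)*(-1/10480) + 1908) - 31923 = (16362*(-1/10480) + 1908) - 31923 = (-8181/5240 + 1908) - 31923 = 9989739/5240 - 31923 = -157286781/5240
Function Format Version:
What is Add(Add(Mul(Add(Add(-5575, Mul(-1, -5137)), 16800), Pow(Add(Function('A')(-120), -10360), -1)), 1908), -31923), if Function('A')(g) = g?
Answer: Rational(-157286781, 5240) ≈ -30017.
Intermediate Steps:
Add(Add(Mul(Add(Add(-5575, Mul(-1, -5137)), 16800), Pow(Add(Function('A')(-120), -10360), -1)), 1908), -31923) = Add(Add(Mul(Add(Add(-5575, Mul(-1, -5137)), 16800), Pow(Add(-120, -10360), -1)), 1908), -31923) = Add(Add(Mul(Add(Add(-5575, 5137), 16800), Pow(-10480, -1)), 1908), -31923) = Add(Add(Mul(Add(-438, 16800), Rational(-1, 10480)), 1908), -31923) = Add(Add(Mul(16362, Rational(-1, 10480)), 1908), -31923) = Add(Add(Rational(-8181, 5240), 1908), -31923) = Add(Rational(9989739, 5240), -31923) = Rational(-157286781, 5240)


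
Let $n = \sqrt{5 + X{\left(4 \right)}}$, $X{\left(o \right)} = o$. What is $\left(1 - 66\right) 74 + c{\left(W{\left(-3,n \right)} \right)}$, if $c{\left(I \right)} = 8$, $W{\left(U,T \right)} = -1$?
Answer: $-4802$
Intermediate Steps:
$n = 3$ ($n = \sqrt{5 + 4} = \sqrt{9} = 3$)
$\left(1 - 66\right) 74 + c{\left(W{\left(-3,n \right)} \right)} = \left(1 - 66\right) 74 + 8 = \left(-65\right) 74 + 8 = -4810 + 8 = -4802$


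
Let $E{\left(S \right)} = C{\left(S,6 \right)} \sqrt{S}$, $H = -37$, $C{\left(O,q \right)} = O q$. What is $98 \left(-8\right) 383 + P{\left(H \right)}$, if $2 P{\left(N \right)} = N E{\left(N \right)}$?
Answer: $-300272 + 4107 i \sqrt{37} \approx -3.0027 \cdot 10^{5} + 24982.0 i$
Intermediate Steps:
$E{\left(S \right)} = 6 S^{\frac{3}{2}}$ ($E{\left(S \right)} = S 6 \sqrt{S} = 6 S \sqrt{S} = 6 S^{\frac{3}{2}}$)
$P{\left(N \right)} = 3 N^{\frac{5}{2}}$ ($P{\left(N \right)} = \frac{N 6 N^{\frac{3}{2}}}{2} = \frac{6 N^{\frac{5}{2}}}{2} = 3 N^{\frac{5}{2}}$)
$98 \left(-8\right) 383 + P{\left(H \right)} = 98 \left(-8\right) 383 + 3 \left(-37\right)^{\frac{5}{2}} = \left(-784\right) 383 + 3 \cdot 1369 i \sqrt{37} = -300272 + 4107 i \sqrt{37}$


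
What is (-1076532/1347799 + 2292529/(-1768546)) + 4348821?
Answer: 10366038395939074391/2383644530254 ≈ 4.3488e+6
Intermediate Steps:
(-1076532/1347799 + 2292529/(-1768546)) + 4348821 = (-1076532*1/1347799 + 2292529*(-1/1768546)) + 4348821 = (-1076532/1347799 - 2292529/1768546) + 4348821 = -4993764656143/2383644530254 + 4348821 = 10366038395939074391/2383644530254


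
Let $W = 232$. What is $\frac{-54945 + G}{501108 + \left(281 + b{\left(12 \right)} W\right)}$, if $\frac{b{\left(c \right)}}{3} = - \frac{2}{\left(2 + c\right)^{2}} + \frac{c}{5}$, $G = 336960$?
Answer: $\frac{69093675}{123247813} \approx 0.56061$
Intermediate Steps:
$b{\left(c \right)} = - \frac{6}{\left(2 + c\right)^{2}} + \frac{3 c}{5}$ ($b{\left(c \right)} = 3 \left(- \frac{2}{\left(2 + c\right)^{2}} + \frac{c}{5}\right) = - \frac{6}{\left(2 + c\right)^{2}} + \frac{3 c}{5}$)
$\frac{-54945 + G}{501108 + \left(281 + b{\left(12 \right)} W\right)} = \frac{-54945 + 336960}{501108 + \left(281 + \left(- \frac{6}{\left(2 + 12\right)^{2}} + \frac{3}{5} \cdot 12\right) 232\right)} = \frac{282015}{501108 + \left(281 + \left(- \frac{6}{196} + \frac{36}{5}\right) 232\right)} = \frac{282015}{501108 + \left(281 + \left(\left(-6\right) \frac{1}{196} + \frac{36}{5}\right) 232\right)} = \frac{282015}{501108 + \left(281 + \left(- \frac{3}{98} + \frac{36}{5}\right) 232\right)} = \frac{282015}{501108 + \left(281 + \frac{3513}{490} \cdot 232\right)} = \frac{282015}{501108 + \left(281 + \frac{407508}{245}\right)} = \frac{282015}{501108 + \frac{476353}{245}} = \frac{282015}{\frac{123247813}{245}} = 282015 \cdot \frac{245}{123247813} = \frac{69093675}{123247813}$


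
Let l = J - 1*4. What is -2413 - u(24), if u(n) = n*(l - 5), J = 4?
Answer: -2293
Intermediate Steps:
l = 0 (l = 4 - 1*4 = 4 - 4 = 0)
u(n) = -5*n (u(n) = n*(0 - 5) = n*(-5) = -5*n)
-2413 - u(24) = -2413 - (-5)*24 = -2413 - 1*(-120) = -2413 + 120 = -2293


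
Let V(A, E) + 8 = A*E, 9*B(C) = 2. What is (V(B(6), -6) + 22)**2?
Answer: 1444/9 ≈ 160.44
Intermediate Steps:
B(C) = 2/9 (B(C) = (1/9)*2 = 2/9)
V(A, E) = -8 + A*E
(V(B(6), -6) + 22)**2 = ((-8 + (2/9)*(-6)) + 22)**2 = ((-8 - 4/3) + 22)**2 = (-28/3 + 22)**2 = (38/3)**2 = 1444/9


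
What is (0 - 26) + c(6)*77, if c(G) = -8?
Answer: -642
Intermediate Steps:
(0 - 26) + c(6)*77 = (0 - 26) - 8*77 = -26 - 616 = -642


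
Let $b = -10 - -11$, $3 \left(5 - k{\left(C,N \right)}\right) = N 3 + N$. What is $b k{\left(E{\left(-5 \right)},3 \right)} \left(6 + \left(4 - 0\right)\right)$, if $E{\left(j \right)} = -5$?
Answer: $10$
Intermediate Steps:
$k{\left(C,N \right)} = 5 - \frac{4 N}{3}$ ($k{\left(C,N \right)} = 5 - \frac{N 3 + N}{3} = 5 - \frac{3 N + N}{3} = 5 - \frac{4 N}{3}$)
$b = 1$ ($b = -10 + 11 = 1$)
$b k{\left(E{\left(-5 \right)},3 \right)} \left(6 + \left(4 - 0\right)\right) = 1 \left(5 - 4\right) \left(6 + \left(4 - 0\right)\right) = 1 \left(5 - 4\right) \left(6 + \left(4 + 0\right)\right) = 1 \cdot 1 \left(6 + 4\right) = 1 \cdot 1 \cdot 10 = 1 \cdot 10 = 10$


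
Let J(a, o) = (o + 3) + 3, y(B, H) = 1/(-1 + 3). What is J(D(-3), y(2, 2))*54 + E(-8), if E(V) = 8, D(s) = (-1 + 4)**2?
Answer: 359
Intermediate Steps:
D(s) = 9 (D(s) = 3**2 = 9)
y(B, H) = 1/2
J(a, o) = 6 + o (J(a, o) = (3 + o) + 3 = 6 + o)
J(D(-3), y(2, 2))*54 + E(-8) = (6 + 1/2)*54 + 8 = (13/2)*54 + 8 = 351 + 8 = 359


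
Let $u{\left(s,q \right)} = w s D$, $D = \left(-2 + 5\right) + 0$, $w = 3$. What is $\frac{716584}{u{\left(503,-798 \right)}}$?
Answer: $\frac{716584}{4527} \approx 158.29$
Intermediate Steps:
$D = 3$ ($D = 3 + 0 = 3$)
$u{\left(s,q \right)} = 9 s$ ($u{\left(s,q \right)} = 3 s 3 = 9 s$)
$\frac{716584}{u{\left(503,-798 \right)}} = \frac{716584}{9 \cdot 503} = \frac{716584}{4527}$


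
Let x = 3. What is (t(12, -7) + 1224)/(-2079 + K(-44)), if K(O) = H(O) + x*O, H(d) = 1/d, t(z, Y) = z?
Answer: -54384/97285 ≈ -0.55902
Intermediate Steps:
K(O) = 1/O + 3*O
(t(12, -7) + 1224)/(-2079 + K(-44)) = (12 + 1224)/(-2079 + (1/(-44) + 3*(-44))) = 1236/(-2079 + (-1/44 - 132)) = 1236/(-2079 - 5809/44) = 1236/(-97285/44) = 1236*(-44/97285) = -54384/97285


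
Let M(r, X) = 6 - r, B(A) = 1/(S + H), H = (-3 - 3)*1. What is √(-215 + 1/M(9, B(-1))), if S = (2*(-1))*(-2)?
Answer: I*√1938/3 ≈ 14.674*I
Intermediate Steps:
H = -6 (H = -6*1 = -6)
S = 4 (S = -2*(-2) = 4)
B(A) = -½ (B(A) = 1/(4 - 6) = 1/(-2) = -½)
√(-215 + 1/M(9, B(-1))) = √(-215 + 1/(6 - 1*9)) = √(-215 + 1/(6 - 9)) = √(-215 + 1/(-3)) = √(-215 - ⅓) = √(-646/3) = I*√1938/3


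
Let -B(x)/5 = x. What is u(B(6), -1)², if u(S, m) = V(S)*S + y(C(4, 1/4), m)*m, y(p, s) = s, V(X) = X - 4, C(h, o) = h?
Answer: 1042441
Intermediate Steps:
B(x) = -5*x
V(X) = -4 + X
u(S, m) = m² + S*(-4 + S) (u(S, m) = (-4 + S)*S + m*m = S*(-4 + S) + m² = m² + S*(-4 + S))
u(B(6), -1)² = ((-1)² + (-5*6)*(-4 - 5*6))² = (1 - 30*(-4 - 30))² = (1 - 30*(-34))² = (1 + 1020)² = 1021² = 1042441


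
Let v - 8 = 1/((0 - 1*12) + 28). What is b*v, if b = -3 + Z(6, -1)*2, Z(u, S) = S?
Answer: -645/16 ≈ -40.313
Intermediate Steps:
v = 129/16 (v = 8 + 1/((0 - 1*12) + 28) = 8 + 1/((0 - 12) + 28) = 8 + 1/(-12 + 28) = 8 + 1/16 = 129/16 ≈ 8.0625)
b = -5 (b = -3 - 1*2 = -3 - 2 = -5)
b*v = -5*129/16 = -645/16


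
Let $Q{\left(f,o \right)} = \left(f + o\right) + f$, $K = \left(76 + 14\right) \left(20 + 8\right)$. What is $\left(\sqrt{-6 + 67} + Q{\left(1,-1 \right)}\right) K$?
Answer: $2520 + 2520 \sqrt{61} \approx 22202.0$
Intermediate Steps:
$K = 2520$ ($K = 90 \cdot 28 = 2520$)
$Q{\left(f,o \right)} = o + 2 f$
$\left(\sqrt{-6 + 67} + Q{\left(1,-1 \right)}\right) K = \left(\sqrt{-6 + 67} + \left(-1 + 2 \cdot 1\right)\right) 2520 = \left(\sqrt{61} + \left(-1 + 2\right)\right) 2520 = \left(\sqrt{61} + 1\right) 2520 = \left(1 + \sqrt{61}\right) 2520 = 2520 + 2520 \sqrt{61}$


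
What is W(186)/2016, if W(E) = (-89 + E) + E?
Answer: 283/2016 ≈ 0.14038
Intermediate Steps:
W(E) = -89 + 2*E
W(186)/2016 = (-89 + 2*186)/2016 = (-89 + 372)*(1/2016) = 283*(1/2016) = 283/2016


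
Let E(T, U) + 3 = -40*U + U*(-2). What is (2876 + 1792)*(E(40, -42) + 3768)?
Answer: 25809372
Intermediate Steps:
E(T, U) = -3 - 42*U (E(T, U) = -3 + (-40*U + U*(-2)) = -3 + (-40*U - 2*U) = -3 - 42*U)
(2876 + 1792)*(E(40, -42) + 3768) = (2876 + 1792)*((-3 - 42*(-42)) + 3768) = 4668*((-3 + 1764) + 3768) = 4668*(1761 + 3768) = 4668*5529 = 25809372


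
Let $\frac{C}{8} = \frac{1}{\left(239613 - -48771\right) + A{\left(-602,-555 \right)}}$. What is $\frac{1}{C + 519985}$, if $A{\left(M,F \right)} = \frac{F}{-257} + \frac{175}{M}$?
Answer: $\frac{6373904473}{3314334717569721} \approx 1.9231 \cdot 10^{-6}$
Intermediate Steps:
$A{\left(M,F \right)} = \frac{175}{M} - \frac{F}{257}$ ($A{\left(M,F \right)} = F \left(- \frac{1}{257}\right) + \frac{175}{M} = - \frac{F}{257} + \frac{175}{M} = \frac{175}{M} - \frac{F}{257}$)
$C = \frac{176816}{6373904473}$ ($C = \frac{8}{\left(239613 - -48771\right) + \left(\frac{175}{-602} - - \frac{555}{257}\right)} = \frac{8}{\left(239613 + 48771\right) + \left(175 \left(- \frac{1}{602}\right) + \frac{555}{257}\right)} = \frac{8}{288384 + \left(- \frac{25}{86} + \frac{555}{257}\right)} = \frac{8}{288384 + \frac{41305}{22102}} = \frac{8}{\frac{6373904473}{22102}} = 8 \cdot \frac{22102}{6373904473} = \frac{176816}{6373904473} \approx 2.7741 \cdot 10^{-5}$)
$\frac{1}{C + 519985} = \frac{1}{\frac{176816}{6373904473} + 519985} = \frac{1}{\frac{3314334717569721}{6373904473}} = \frac{6373904473}{3314334717569721}$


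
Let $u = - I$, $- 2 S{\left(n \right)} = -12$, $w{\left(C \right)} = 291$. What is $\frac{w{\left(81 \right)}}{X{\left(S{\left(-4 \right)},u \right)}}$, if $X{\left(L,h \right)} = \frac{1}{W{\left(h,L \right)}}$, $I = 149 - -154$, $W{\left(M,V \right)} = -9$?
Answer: $-2619$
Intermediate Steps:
$S{\left(n \right)} = 6$ ($S{\left(n \right)} = \left(- \frac{1}{2}\right) \left(-12\right) = 6$)
$I = 303$ ($I = 149 + 154 = 303$)
$u = -303$ ($u = \left(-1\right) 303 = -303$)
$X{\left(L,h \right)} = - \frac{1}{9}$ ($X{\left(L,h \right)} = \frac{1}{-9} = - \frac{1}{9}$)
$\frac{w{\left(81 \right)}}{X{\left(S{\left(-4 \right)},u \right)}} = \frac{291}{- \frac{1}{9}} = 291 \left(-9\right) = -2619$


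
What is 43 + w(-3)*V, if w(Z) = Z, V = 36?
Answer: -65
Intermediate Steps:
43 + w(-3)*V = 43 - 3*36 = 43 - 108 = -65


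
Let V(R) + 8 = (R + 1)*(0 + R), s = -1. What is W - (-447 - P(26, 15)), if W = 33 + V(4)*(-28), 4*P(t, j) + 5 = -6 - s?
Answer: 283/2 ≈ 141.50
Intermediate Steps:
V(R) = -8 + R*(1 + R) (V(R) = -8 + (R + 1)*(0 + R) = -8 + (1 + R)*R = -8 + R*(1 + R))
P(t, j) = -5/2 (P(t, j) = -5/4 + (-6 - 1*(-1))/4 = -5/4 + (-6 + 1)/4 = -5/4 + (1/4)*(-5) = -5/4 - 5/4 = -5/2)
W = -303 (W = 33 + (-8 + 4 + 4**2)*(-28) = 33 + (-8 + 4 + 16)*(-28) = 33 + 12*(-28) = 33 - 336 = -303)
W - (-447 - P(26, 15)) = -303 - (-447 - 1*(-5/2)) = -303 - (-447 + 5/2) = -303 - 1*(-889/2) = -303 + 889/2 = 283/2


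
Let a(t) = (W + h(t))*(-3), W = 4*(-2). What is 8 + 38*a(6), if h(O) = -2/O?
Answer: 958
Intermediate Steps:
W = -8
a(t) = 24 + 6/t (a(t) = (-8 - 2/t)*(-3) = 24 + 6/t)
8 + 38*a(6) = 8 + 38*(24 + 6/6) = 8 + 38*(24 + 6*(1/6)) = 8 + 38*(24 + 1) = 8 + 38*25 = 8 + 950 = 958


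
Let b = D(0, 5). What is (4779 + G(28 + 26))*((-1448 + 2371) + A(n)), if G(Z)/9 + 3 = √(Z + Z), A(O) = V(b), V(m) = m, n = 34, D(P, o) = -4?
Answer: 4367088 + 49626*√3 ≈ 4.4530e+6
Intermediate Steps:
b = -4
A(O) = -4
G(Z) = -27 + 9*√2*√Z (G(Z) = -27 + 9*√(Z + Z) = -27 + 9*√(2*Z) = -27 + 9*(√2*√Z) = -27 + 9*√2*√Z)
(4779 + G(28 + 26))*((-1448 + 2371) + A(n)) = (4779 + (-27 + 9*√2*√(28 + 26)))*((-1448 + 2371) - 4) = (4779 + (-27 + 9*√2*√54))*(923 - 4) = (4779 + (-27 + 9*√2*(3*√6)))*919 = (4779 + (-27 + 54*√3))*919 = (4752 + 54*√3)*919 = 4367088 + 49626*√3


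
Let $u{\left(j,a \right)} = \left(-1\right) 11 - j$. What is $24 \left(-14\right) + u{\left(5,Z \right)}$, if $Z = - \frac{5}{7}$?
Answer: $-352$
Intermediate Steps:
$Z = - \frac{5}{7}$ ($Z = \left(-5\right) \frac{1}{7} = - \frac{5}{7} \approx -0.71429$)
$u{\left(j,a \right)} = -11 - j$
$24 \left(-14\right) + u{\left(5,Z \right)} = 24 \left(-14\right) - 16 = -336 - 16 = -352$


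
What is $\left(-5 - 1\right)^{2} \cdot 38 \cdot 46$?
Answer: $62928$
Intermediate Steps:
$\left(-5 - 1\right)^{2} \cdot 38 \cdot 46 = \left(-6\right)^{2} \cdot 38 \cdot 46 = 36 \cdot 38 \cdot 46 = 1368 \cdot 46 = 62928$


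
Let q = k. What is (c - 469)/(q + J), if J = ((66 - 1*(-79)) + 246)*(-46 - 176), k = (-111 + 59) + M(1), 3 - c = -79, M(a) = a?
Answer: 129/28951 ≈ 0.0044558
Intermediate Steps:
c = 82 (c = 3 - 1*(-79) = 3 + 79 = 82)
k = -51 (k = (-111 + 59) + 1 = -52 + 1 = -51)
q = -51
J = -86802 (J = ((66 + 79) + 246)*(-222) = (145 + 246)*(-222) = 391*(-222) = -86802)
(c - 469)/(q + J) = (82 - 469)/(-51 - 86802) = -387/(-86853) = -387*(-1/86853) = 129/28951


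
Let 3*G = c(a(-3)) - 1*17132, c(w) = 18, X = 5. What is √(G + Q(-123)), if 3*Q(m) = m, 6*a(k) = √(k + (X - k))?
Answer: I*√51711/3 ≈ 75.8*I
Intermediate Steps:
a(k) = √5/6 (a(k) = √(k + (5 - k))/6 = √5/6)
Q(m) = m/3
G = -17114/3 (G = (18 - 1*17132)/3 = (18 - 17132)/3 = (⅓)*(-17114) = -17114/3 ≈ -5704.7)
√(G + Q(-123)) = √(-17114/3 + (⅓)*(-123)) = √(-17114/3 - 41) = √(-17237/3) = I*√51711/3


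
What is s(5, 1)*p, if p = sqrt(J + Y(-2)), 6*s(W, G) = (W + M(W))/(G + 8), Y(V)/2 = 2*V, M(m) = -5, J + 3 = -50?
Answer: 0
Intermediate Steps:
J = -53 (J = -3 - 50 = -53)
Y(V) = 4*V (Y(V) = 2*(2*V) = 4*V)
s(W, G) = (-5 + W)/(6*(8 + G)) (s(W, G) = ((W - 5)/(G + 8))/6 = ((-5 + W)/(8 + G))/6 = (-5 + W)/(6*(8 + G)))
p = I*sqrt(61) (p = sqrt(-53 + 4*(-2)) = sqrt(-53 - 8) = sqrt(-61) = I*sqrt(61) ≈ 7.8102*I)
s(5, 1)*p = ((-5 + 5)/(6*(8 + 1)))*(I*sqrt(61)) = ((1/6)*0/9)*(I*sqrt(61)) = ((1/6)*(1/9)*0)*(I*sqrt(61)) = 0*(I*sqrt(61)) = 0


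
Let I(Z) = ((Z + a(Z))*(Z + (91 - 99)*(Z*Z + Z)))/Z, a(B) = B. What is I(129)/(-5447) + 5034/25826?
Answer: 3475194705/70337111 ≈ 49.408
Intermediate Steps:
I(Z) = -16*Z² - 14*Z (I(Z) = ((Z + Z)*(Z + (91 - 99)*(Z*Z + Z)))/Z = ((2*Z)*(Z - 8*(Z² + Z)))/Z = ((2*Z)*(Z - 8*(Z + Z²)))/Z = ((2*Z)*(Z + (-8*Z - 8*Z²)))/Z = ((2*Z)*(-8*Z² - 7*Z))/Z = (2*Z*(-8*Z² - 7*Z))/Z = -16*Z² - 14*Z)
I(129)/(-5447) + 5034/25826 = (2*129*(-7 - 8*129))/(-5447) + 5034/25826 = (2*129*(-7 - 1032))*(-1/5447) + 5034*(1/25826) = (2*129*(-1039))*(-1/5447) + 2517/12913 = -268062*(-1/5447) + 2517/12913 = 268062/5447 + 2517/12913 = 3475194705/70337111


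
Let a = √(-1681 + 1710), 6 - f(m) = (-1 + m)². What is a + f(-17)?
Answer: -318 + √29 ≈ -312.61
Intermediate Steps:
f(m) = 6 - (-1 + m)²
a = √29 ≈ 5.3852
a + f(-17) = √29 + (6 - (-1 - 17)²) = √29 + (6 - 1*(-18)²) = √29 + (6 - 1*324) = √29 + (6 - 324) = √29 - 318 = -318 + √29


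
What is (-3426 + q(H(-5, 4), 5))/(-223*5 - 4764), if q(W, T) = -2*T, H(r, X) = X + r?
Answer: 3436/5879 ≈ 0.58445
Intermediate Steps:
(-3426 + q(H(-5, 4), 5))/(-223*5 - 4764) = (-3426 - 2*5)/(-223*5 - 4764) = (-3426 - 10)/(-1115 - 4764) = -3436/(-5879) = -3436*(-1/5879) = 3436/5879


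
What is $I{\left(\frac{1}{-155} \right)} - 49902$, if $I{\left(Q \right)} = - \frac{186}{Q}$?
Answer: $-21072$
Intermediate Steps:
$I{\left(\frac{1}{-155} \right)} - 49902 = - \frac{186}{\frac{1}{-155}} - 49902 = - \frac{186}{- \frac{1}{155}} - 49902 = \left(-186\right) \left(-155\right) - 49902 = 28830 - 49902 = -21072$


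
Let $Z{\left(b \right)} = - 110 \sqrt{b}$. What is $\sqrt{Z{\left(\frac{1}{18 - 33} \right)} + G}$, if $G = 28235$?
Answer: $\frac{\sqrt{254115 - 66 i \sqrt{15}}}{3} \approx 168.03 - 0.084513 i$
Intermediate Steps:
$\sqrt{Z{\left(\frac{1}{18 - 33} \right)} + G} = \sqrt{- 110 \sqrt{\frac{1}{18 - 33}} + 28235} = \sqrt{- 110 \sqrt{\frac{1}{-15}} + 28235} = \sqrt{- 110 \sqrt{- \frac{1}{15}} + 28235} = \sqrt{- 110 \frac{i \sqrt{15}}{15} + 28235} = \sqrt{- \frac{22 i \sqrt{15}}{3} + 28235} = \sqrt{28235 - \frac{22 i \sqrt{15}}{3}}$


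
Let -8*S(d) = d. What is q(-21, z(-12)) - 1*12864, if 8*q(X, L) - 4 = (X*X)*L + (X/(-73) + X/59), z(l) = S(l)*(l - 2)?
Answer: -483112177/34456 ≈ -14021.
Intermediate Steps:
S(d) = -d/8
z(l) = -l*(-2 + l)/8 (z(l) = (-l/8)*(l - 2) = (-l/8)*(-2 + l) = -l*(-2 + l)/8)
q(X, L) = ½ + 7*X/17228 + L*X²/8 (q(X, L) = ½ + ((X*X)*L + (X/(-73) + X/59))/8 = ½ + (X²*L + (X*(-1/73) + X*(1/59)))/8 = ½ + (L*X² + (-X/73 + X/59))/8 = ½ + (L*X² + 14*X/4307)/8 = ½ + (14*X/4307 + L*X²)/8 = ½ + (7*X/17228 + L*X²/8) = ½ + 7*X/17228 + L*X²/8)
q(-21, z(-12)) - 1*12864 = (½ + (7/17228)*(-21) + (⅛)*((⅛)*(-12)*(2 - 1*(-12)))*(-21)²) - 1*12864 = (½ - 147/17228 + (⅛)*((⅛)*(-12)*(2 + 12))*441) - 12864 = (½ - 147/17228 + (⅛)*((⅛)*(-12)*14)*441) - 12864 = (½ - 147/17228 + (⅛)*(-21)*441) - 12864 = (½ - 147/17228 - 9261/8) - 12864 = -39870193/34456 - 12864 = -483112177/34456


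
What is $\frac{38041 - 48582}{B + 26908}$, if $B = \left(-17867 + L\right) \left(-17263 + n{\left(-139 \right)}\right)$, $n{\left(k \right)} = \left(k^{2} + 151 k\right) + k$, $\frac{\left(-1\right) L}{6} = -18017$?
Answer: $\frac{10541}{1720754542} \approx 6.1258 \cdot 10^{-6}$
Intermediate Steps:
$L = 108102$ ($L = \left(-6\right) \left(-18017\right) = 108102$)
$n{\left(k \right)} = k^{2} + 152 k$
$B = -1720781450$ ($B = \left(-17867 + 108102\right) \left(-17263 - 139 \left(152 - 139\right)\right) = 90235 \left(-17263 - 1807\right) = 90235 \left(-19070\right) = -1720781450$)
$\frac{38041 - 48582}{B + 26908} = \frac{38041 - 48582}{-1720781450 + 26908} = - \frac{10541}{-1720754542} = \left(-10541\right) \left(- \frac{1}{1720754542}\right) = \frac{10541}{1720754542}$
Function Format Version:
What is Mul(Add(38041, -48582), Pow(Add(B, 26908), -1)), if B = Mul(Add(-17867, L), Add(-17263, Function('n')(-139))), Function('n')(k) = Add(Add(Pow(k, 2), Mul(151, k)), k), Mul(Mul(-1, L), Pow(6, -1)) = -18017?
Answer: Rational(10541, 1720754542) ≈ 6.1258e-6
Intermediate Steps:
L = 108102 (L = Mul(-6, -18017) = 108102)
Function('n')(k) = Add(Pow(k, 2), Mul(152, k))
B = -1720781450 (B = Mul(Add(-17867, 108102), Add(-17263, Mul(-139, Add(152, -139)))) = Mul(90235, Add(-17263, Mul(-139, 13))) = Mul(90235, Add(-17263, -1807)) = Mul(90235, -19070) = -1720781450)
Mul(Add(38041, -48582), Pow(Add(B, 26908), -1)) = Mul(Add(38041, -48582), Pow(Add(-1720781450, 26908), -1)) = Mul(-10541, Pow(-1720754542, -1)) = Mul(-10541, Rational(-1, 1720754542)) = Rational(10541, 1720754542)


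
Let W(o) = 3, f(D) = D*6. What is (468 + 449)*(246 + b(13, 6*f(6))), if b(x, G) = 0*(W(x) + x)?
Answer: 225582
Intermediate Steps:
f(D) = 6*D
b(x, G) = 0 (b(x, G) = 0*(3 + x) = 0)
(468 + 449)*(246 + b(13, 6*f(6))) = (468 + 449)*(246 + 0) = 917*246 = 225582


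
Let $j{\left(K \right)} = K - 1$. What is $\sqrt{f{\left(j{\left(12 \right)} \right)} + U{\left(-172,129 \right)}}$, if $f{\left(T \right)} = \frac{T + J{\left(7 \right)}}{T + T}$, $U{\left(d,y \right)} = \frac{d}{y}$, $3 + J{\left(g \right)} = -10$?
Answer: $\frac{i \sqrt{1551}}{33} \approx 1.1934 i$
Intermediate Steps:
$j{\left(K \right)} = -1 + K$
$J{\left(g \right)} = -13$ ($J{\left(g \right)} = -3 - 10 = -13$)
$f{\left(T \right)} = \frac{-13 + T}{2 T}$ ($f{\left(T \right)} = \frac{T - 13}{T + T} = \frac{-13 + T}{2 T}$)
$\sqrt{f{\left(j{\left(12 \right)} \right)} + U{\left(-172,129 \right)}} = \sqrt{\frac{-13 + \left(-1 + 12\right)}{2 \left(-1 + 12\right)} - \frac{172}{129}} = \sqrt{\frac{-13 + 11}{2 \cdot 11} - \frac{4}{3}} = \sqrt{\frac{1}{2} \cdot \frac{1}{11} \left(-2\right) - \frac{4}{3}} = \sqrt{- \frac{1}{11} - \frac{4}{3}} = \sqrt{- \frac{47}{33}} = \frac{i \sqrt{1551}}{33}$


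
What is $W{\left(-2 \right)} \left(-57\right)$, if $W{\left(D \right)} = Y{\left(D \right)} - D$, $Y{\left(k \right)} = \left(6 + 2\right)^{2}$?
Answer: $-3762$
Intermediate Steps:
$Y{\left(k \right)} = 64$ ($Y{\left(k \right)} = 8^{2} = 64$)
$W{\left(D \right)} = 64 - D$
$W{\left(-2 \right)} \left(-57\right) = \left(64 - -2\right) \left(-57\right) = \left(64 + 2\right) \left(-57\right) = 66 \left(-57\right) = -3762$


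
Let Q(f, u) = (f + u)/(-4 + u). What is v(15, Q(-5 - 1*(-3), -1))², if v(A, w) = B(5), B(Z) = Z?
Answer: 25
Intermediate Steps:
Q(f, u) = (f + u)/(-4 + u)
v(A, w) = 5
v(15, Q(-5 - 1*(-3), -1))² = 5² = 25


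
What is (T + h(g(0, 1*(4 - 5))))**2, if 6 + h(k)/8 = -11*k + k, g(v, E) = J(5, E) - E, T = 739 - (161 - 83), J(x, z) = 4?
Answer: 45369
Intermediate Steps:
T = 661 (T = 739 - 1*78 = 739 - 78 = 661)
g(v, E) = 4 - E
h(k) = -48 - 80*k (h(k) = -48 + 8*(-11*k + k) = -48 + 8*(-10*k) = -48 - 80*k)
(T + h(g(0, 1*(4 - 5))))**2 = (661 + (-48 - 80*(4 - (4 - 5))))**2 = (661 + (-48 - 80*(4 - (-1))))**2 = (661 + (-48 - 80*(4 - 1*(-1))))**2 = (661 + (-48 - 80*(4 + 1)))**2 = (661 + (-48 - 80*5))**2 = (661 + (-48 - 400))**2 = (661 - 448)**2 = 213**2 = 45369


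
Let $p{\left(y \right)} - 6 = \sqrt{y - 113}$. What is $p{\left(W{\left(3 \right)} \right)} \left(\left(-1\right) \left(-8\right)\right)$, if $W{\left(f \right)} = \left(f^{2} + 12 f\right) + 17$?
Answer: $48 + 8 i \sqrt{51} \approx 48.0 + 57.131 i$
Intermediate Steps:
$W{\left(f \right)} = 17 + f^{2} + 12 f$
$p{\left(y \right)} = 6 + \sqrt{-113 + y}$ ($p{\left(y \right)} = 6 + \sqrt{y - 113} = 6 + \sqrt{-113 + y}$)
$p{\left(W{\left(3 \right)} \right)} \left(\left(-1\right) \left(-8\right)\right) = \left(6 + \sqrt{-113 + \left(17 + 3^{2} + 12 \cdot 3\right)}\right) \left(\left(-1\right) \left(-8\right)\right) = \left(6 + \sqrt{-113 + \left(17 + 9 + 36\right)}\right) 8 = \left(6 + \sqrt{-113 + 62}\right) 8 = \left(6 + \sqrt{-51}\right) 8 = \left(6 + i \sqrt{51}\right) 8 = 48 + 8 i \sqrt{51}$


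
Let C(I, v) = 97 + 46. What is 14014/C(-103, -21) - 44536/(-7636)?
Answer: 198216/1909 ≈ 103.83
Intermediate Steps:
C(I, v) = 143
14014/C(-103, -21) - 44536/(-7636) = 14014/143 - 44536/(-7636) = 14014*(1/143) - 44536*(-1/7636) = 98 + 11134/1909 = 198216/1909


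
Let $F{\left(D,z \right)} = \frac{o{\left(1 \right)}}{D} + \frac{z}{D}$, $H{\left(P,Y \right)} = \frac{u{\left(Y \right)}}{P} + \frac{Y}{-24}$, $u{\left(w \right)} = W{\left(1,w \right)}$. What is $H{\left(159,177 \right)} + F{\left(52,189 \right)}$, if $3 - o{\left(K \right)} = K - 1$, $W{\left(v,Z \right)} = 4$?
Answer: $- \frac{60481}{16536} \approx -3.6575$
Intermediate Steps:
$u{\left(w \right)} = 4$
$o{\left(K \right)} = 4 - K$ ($o{\left(K \right)} = 3 - \left(K - 1\right) = 3 - \left(-1 + K\right) = 4 - K$)
$H{\left(P,Y \right)} = \frac{4}{P} - \frac{Y}{24}$ ($H{\left(P,Y \right)} = \frac{4}{P} + \frac{Y}{-24} = \frac{4}{P} + Y \left(- \frac{1}{24}\right) = \frac{4}{P} - \frac{Y}{24}$)
$F{\left(D,z \right)} = \frac{3}{D} + \frac{z}{D}$ ($F{\left(D,z \right)} = \frac{4 - 1}{D} + \frac{z}{D} = \frac{3}{D} + \frac{z}{D}$)
$H{\left(159,177 \right)} + F{\left(52,189 \right)} = \left(\frac{4}{159} - \frac{59}{8}\right) + \frac{3 + 189}{52} = \left(4 \cdot \frac{1}{159} - \frac{59}{8}\right) + \frac{1}{52} \cdot 192 = \left(\frac{4}{159} - \frac{59}{8}\right) + \frac{48}{13} = - \frac{9349}{1272} + \frac{48}{13} = - \frac{60481}{16536}$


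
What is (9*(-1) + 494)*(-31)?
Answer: -15035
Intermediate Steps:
(9*(-1) + 494)*(-31) = (-9 + 494)*(-31) = 485*(-31) = -15035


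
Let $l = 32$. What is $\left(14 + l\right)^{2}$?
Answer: $2116$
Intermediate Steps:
$\left(14 + l\right)^{2} = \left(14 + 32\right)^{2} = 46^{2} = 2116$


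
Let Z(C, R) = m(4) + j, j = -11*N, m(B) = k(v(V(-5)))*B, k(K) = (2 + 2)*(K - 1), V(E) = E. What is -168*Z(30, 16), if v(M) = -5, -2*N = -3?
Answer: 18900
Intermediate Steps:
N = 3/2 (N = -1/2*(-3) = 3/2 ≈ 1.5000)
k(K) = -4 + 4*K (k(K) = 4*(-1 + K) = -4 + 4*K)
m(B) = -24*B (m(B) = (-4 + 4*(-5))*B = (-4 - 20)*B = -24*B)
j = -33/2 (j = -11*3/2 = -33/2 ≈ -16.500)
Z(C, R) = -225/2 (Z(C, R) = -24*4 - 33/2 = -96 - 33/2 = -225/2)
-168*Z(30, 16) = -168*(-225/2) = 18900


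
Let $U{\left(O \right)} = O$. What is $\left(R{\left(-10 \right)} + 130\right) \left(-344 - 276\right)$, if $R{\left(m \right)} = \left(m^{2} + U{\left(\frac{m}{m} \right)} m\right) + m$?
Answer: $-130200$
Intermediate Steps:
$R{\left(m \right)} = m^{2} + 2 m$ ($R{\left(m \right)} = \left(m^{2} + \frac{m}{m} m\right) + m = \left(m^{2} + 1 m\right) + m = \left(m^{2} + m\right) + m = \left(m + m^{2}\right) + m = m^{2} + 2 m$)
$\left(R{\left(-10 \right)} + 130\right) \left(-344 - 276\right) = \left(- 10 \left(2 - 10\right) + 130\right) \left(-344 - 276\right) = \left(\left(-10\right) \left(-8\right) + 130\right) \left(-620\right) = \left(80 + 130\right) \left(-620\right) = 210 \left(-620\right) = -130200$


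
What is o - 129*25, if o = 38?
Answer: -3187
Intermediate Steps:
o - 129*25 = 38 - 129*25 = 38 - 3225 = -3187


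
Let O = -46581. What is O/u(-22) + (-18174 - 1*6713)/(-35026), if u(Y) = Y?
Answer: 408023405/192643 ≈ 2118.0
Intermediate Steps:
O/u(-22) + (-18174 - 1*6713)/(-35026) = -46581/(-22) + (-18174 - 1*6713)/(-35026) = -46581*(-1/22) + (-18174 - 6713)*(-1/35026) = 46581/22 - 24887*(-1/35026) = 46581/22 + 24887/35026 = 408023405/192643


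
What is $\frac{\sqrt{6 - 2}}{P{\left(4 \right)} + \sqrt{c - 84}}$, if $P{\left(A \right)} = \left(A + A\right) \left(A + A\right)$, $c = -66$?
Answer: $\frac{64}{2123} - \frac{5 i \sqrt{6}}{2123} \approx 0.030146 - 0.0057689 i$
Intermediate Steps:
$P{\left(A \right)} = 4 A^{2}$ ($P{\left(A \right)} = 2 A 2 A = 4 A^{2}$)
$\frac{\sqrt{6 - 2}}{P{\left(4 \right)} + \sqrt{c - 84}} = \frac{\sqrt{6 - 2}}{4 \cdot 4^{2} + \sqrt{-66 - 84}} = \frac{\sqrt{4}}{4 \cdot 16 + \sqrt{-150}} = \frac{1}{64 + 5 i \sqrt{6}} \cdot 2 = \frac{2}{64 + 5 i \sqrt{6}}$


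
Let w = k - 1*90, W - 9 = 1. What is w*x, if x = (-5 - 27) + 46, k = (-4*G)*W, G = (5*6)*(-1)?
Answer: 15540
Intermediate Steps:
W = 10 (W = 9 + 1 = 10)
G = -30 (G = 30*(-1) = -30)
k = 1200 (k = -4*(-30)*10 = 120*10 = 1200)
w = 1110 (w = 1200 - 1*90 = 1200 - 90 = 1110)
x = 14 (x = -32 + 46 = 14)
w*x = 1110*14 = 15540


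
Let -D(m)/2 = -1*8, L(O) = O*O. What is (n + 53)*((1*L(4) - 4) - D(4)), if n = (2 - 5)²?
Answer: -248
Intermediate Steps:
L(O) = O²
D(m) = 16 (D(m) = -(-2)*8 = -2*(-8) = 16)
n = 9 (n = (-3)² = 9)
(n + 53)*((1*L(4) - 4) - D(4)) = (9 + 53)*((1*4² - 4) - 1*16) = 62*((1*16 - 4) - 16) = 62*((16 - 4) - 16) = 62*(12 - 16) = 62*(-4) = -248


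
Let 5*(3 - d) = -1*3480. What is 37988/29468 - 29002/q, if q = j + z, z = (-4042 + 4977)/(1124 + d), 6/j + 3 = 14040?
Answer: -1822419788935711/32256490537 ≈ -56498.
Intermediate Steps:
j = 2/4679 (j = 6/(-3 + 14040) = 6/14037 = 6*(1/14037) = 2/4679 ≈ 0.00042744)
d = 699 (d = 3 - (-1)*3480/5 = 3 - ⅕*(-3480) = 3 + 696 = 699)
z = 935/1823 (z = (-4042 + 4977)/(1124 + 699) = 935/1823 ≈ 0.51289)
q = 4378511/8529817 (q = 2/4679 + 935/1823 = 4378511/8529817 ≈ 0.51332)
37988/29468 - 29002/q = 37988/29468 - 29002/4378511/8529817 = 37988*(1/29468) - 29002*8529817/4378511 = 9497/7367 - 247381752634/4378511 = -1822419788935711/32256490537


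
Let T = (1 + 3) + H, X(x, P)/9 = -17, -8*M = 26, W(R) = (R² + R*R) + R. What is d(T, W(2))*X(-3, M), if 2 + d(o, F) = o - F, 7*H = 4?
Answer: 7956/7 ≈ 1136.6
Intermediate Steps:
H = 4/7 (H = (⅐)*4 = 4/7 ≈ 0.57143)
W(R) = R + 2*R² (W(R) = (R² + R²) + R = 2*R² + R = R + 2*R²)
M = -13/4 (M = -⅛*26 = -13/4 ≈ -3.2500)
X(x, P) = -153 (X(x, P) = 9*(-17) = -153)
T = 32/7 (T = (1 + 3) + 4/7 = 4 + 4/7 = 32/7 ≈ 4.5714)
d(o, F) = -2 + o - F (d(o, F) = -2 + (o - F) = -2 + o - F)
d(T, W(2))*X(-3, M) = (-2 + 32/7 - 2*(1 + 2*2))*(-153) = (-2 + 32/7 - 2*(1 + 4))*(-153) = (-2 + 32/7 - 2*5)*(-153) = (-2 + 32/7 - 1*10)*(-153) = (-2 + 32/7 - 10)*(-153) = -52/7*(-153) = 7956/7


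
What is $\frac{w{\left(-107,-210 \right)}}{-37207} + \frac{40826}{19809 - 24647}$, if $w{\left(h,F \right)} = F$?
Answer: $- \frac{758998501}{90003733} \approx -8.433$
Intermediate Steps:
$\frac{w{\left(-107,-210 \right)}}{-37207} + \frac{40826}{19809 - 24647} = - \frac{210}{-37207} + \frac{40826}{19809 - 24647} = \left(-210\right) \left(- \frac{1}{37207}\right) + \frac{40826}{19809 - 24647} = \frac{210}{37207} + \frac{40826}{-4838} = \frac{210}{37207} + 40826 \left(- \frac{1}{4838}\right) = \frac{210}{37207} - \frac{20413}{2419} = - \frac{758998501}{90003733}$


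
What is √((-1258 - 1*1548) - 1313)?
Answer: I*√4119 ≈ 64.179*I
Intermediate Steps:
√((-1258 - 1*1548) - 1313) = √((-1258 - 1548) - 1313) = √(-2806 - 1313) = √(-4119) = I*√4119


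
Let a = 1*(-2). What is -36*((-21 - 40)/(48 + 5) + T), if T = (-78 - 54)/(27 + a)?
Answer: 306756/1325 ≈ 231.51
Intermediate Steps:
a = -2
T = -132/25 (T = (-78 - 54)/(27 - 2) = -132/25 ≈ -5.2800)
-36*((-21 - 40)/(48 + 5) + T) = -36*((-21 - 40)/(48 + 5) - 132/25) = -36*(-61/53 - 132/25) = -36*(-8521/1325) = 306756/1325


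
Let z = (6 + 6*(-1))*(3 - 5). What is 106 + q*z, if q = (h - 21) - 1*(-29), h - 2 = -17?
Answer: 106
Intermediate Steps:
h = -15 (h = 2 - 17 = -15)
q = -7 (q = (-15 - 21) - 1*(-29) = -36 + 29 = -7)
z = 0 (z = (6 - 6)*(-2) = 0*(-2) = 0)
106 + q*z = 106 - 7*0 = 106 + 0 = 106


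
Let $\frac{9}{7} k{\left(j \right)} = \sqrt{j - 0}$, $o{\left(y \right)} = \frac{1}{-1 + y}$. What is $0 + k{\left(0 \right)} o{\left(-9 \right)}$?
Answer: $0$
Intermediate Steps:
$k{\left(j \right)} = \frac{7 \sqrt{j}}{9}$ ($k{\left(j \right)} = \frac{7 \sqrt{j - 0}}{9} = \frac{7 \sqrt{j + 0}}{9} = \frac{7 \sqrt{j}}{9}$)
$0 + k{\left(0 \right)} o{\left(-9 \right)} = 0 + \frac{\frac{7}{9} \sqrt{0}}{-1 - 9} = 0 + \frac{\frac{7}{9} \cdot 0}{-10} = 0 + 0 \left(- \frac{1}{10}\right) = 0 + 0 = 0$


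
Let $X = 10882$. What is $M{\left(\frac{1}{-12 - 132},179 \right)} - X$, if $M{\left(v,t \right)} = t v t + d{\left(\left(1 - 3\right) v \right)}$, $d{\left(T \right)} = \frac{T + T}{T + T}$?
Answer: $- \frac{1598905}{144} \approx -11104.0$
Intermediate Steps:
$d{\left(T \right)} = 1$ ($d{\left(T \right)} = \frac{2 T}{2 T} = 2 T \frac{1}{2 T} = 1$)
$M{\left(v,t \right)} = 1 + v t^{2}$ ($M{\left(v,t \right)} = t v t + 1 = v t^{2} + 1 = 1 + v t^{2}$)
$M{\left(\frac{1}{-12 - 132},179 \right)} - X = \left(1 + \frac{179^{2}}{-12 - 132}\right) - 10882 = \left(1 + \frac{1}{-144} \cdot 32041\right) - 10882 = \left(1 - \frac{32041}{144}\right) - 10882 = - \frac{31897}{144} - 10882 = - \frac{1598905}{144}$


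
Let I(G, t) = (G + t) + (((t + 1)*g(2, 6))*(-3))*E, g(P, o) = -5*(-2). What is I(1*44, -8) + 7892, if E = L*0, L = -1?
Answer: 7928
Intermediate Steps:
g(P, o) = 10
E = 0 (E = -1*0 = 0)
I(G, t) = G + t (I(G, t) = (G + t) + (((t + 1)*10)*(-3))*0 = (G + t) + (((1 + t)*10)*(-3))*0 = (G + t) + ((10 + 10*t)*(-3))*0 = (G + t) + (-30 - 30*t)*0 = (G + t) + 0 = G + t)
I(1*44, -8) + 7892 = (1*44 - 8) + 7892 = (44 - 8) + 7892 = 36 + 7892 = 7928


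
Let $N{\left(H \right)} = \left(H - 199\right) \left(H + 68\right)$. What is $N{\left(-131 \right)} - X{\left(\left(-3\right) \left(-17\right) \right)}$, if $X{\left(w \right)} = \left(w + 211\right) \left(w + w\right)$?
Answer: $-5934$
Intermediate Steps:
$X{\left(w \right)} = 2 w \left(211 + w\right)$ ($X{\left(w \right)} = \left(211 + w\right) 2 w = 2 w \left(211 + w\right)$)
$N{\left(H \right)} = \left(-199 + H\right) \left(68 + H\right)$
$N{\left(-131 \right)} - X{\left(\left(-3\right) \left(-17\right) \right)} = \left(-13532 + \left(-131\right)^{2} - -17161\right) - 2 \left(\left(-3\right) \left(-17\right)\right) \left(211 - -51\right) = \left(-13532 + 17161 + 17161\right) - 2 \cdot 51 \left(211 + 51\right) = 20790 - 2 \cdot 51 \cdot 262 = 20790 - 26724 = -5934$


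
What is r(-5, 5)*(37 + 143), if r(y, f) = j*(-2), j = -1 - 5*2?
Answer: 3960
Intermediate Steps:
j = -11 (j = -1 - 10 = -11)
r(y, f) = 22 (r(y, f) = -11*(-2) = 22)
r(-5, 5)*(37 + 143) = 22*(37 + 143) = 22*180 = 3960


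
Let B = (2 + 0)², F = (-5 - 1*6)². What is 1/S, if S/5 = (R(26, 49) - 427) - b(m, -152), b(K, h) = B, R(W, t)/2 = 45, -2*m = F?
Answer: -1/1705 ≈ -0.00058651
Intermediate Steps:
F = 121 (F = (-5 - 6)² = (-11)² = 121)
m = -121/2 (m = -½*121 = -121/2 ≈ -60.500)
R(W, t) = 90 (R(W, t) = 2*45 = 90)
B = 4 (B = 2² = 4)
b(K, h) = 4
S = -1705 (S = 5*((90 - 427) - 1*4) = 5*(-337 - 4) = 5*(-341) = -1705)
1/S = 1/(-1705) = -1/1705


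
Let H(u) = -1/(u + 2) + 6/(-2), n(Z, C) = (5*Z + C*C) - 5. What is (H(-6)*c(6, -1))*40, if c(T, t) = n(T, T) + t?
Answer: -6600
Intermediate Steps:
n(Z, C) = -5 + C**2 + 5*Z (n(Z, C) = (5*Z + C**2) - 5 = (C**2 + 5*Z) - 5 = -5 + C**2 + 5*Z)
c(T, t) = -5 + t + T**2 + 5*T (c(T, t) = (-5 + T**2 + 5*T) + t = -5 + t + T**2 + 5*T)
H(u) = -3 - 1/(2 + u) (H(u) = -1/(2 + u) + 6*(-1/2) = -1/(2 + u) - 3 = -3 - 1/(2 + u))
(H(-6)*c(6, -1))*40 = (((-7 - 3*(-6))/(2 - 6))*(-5 - 1 + 6**2 + 5*6))*40 = (((-7 + 18)/(-4))*(-5 - 1 + 36 + 30))*40 = (-1/4*11*60)*40 = -11/4*60*40 = -165*40 = -6600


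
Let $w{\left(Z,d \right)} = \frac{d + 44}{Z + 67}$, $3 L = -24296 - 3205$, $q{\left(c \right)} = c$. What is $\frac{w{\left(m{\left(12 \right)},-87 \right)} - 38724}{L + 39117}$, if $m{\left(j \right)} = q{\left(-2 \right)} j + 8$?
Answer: $- \frac{1974967}{1527450} \approx -1.293$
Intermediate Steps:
$m{\left(j \right)} = 8 - 2 j$ ($m{\left(j \right)} = - 2 j + 8 = 8 - 2 j$)
$L = -9167$ ($L = \frac{-24296 - 3205}{3} = \frac{1}{3} \left(-27501\right) = -9167$)
$w{\left(Z,d \right)} = \frac{44 + d}{67 + Z}$
$\frac{w{\left(m{\left(12 \right)},-87 \right)} - 38724}{L + 39117} = \frac{\frac{44 - 87}{67 + \left(8 - 24\right)} - 38724}{-9167 + 39117} = \frac{\frac{1}{67 + \left(8 - 24\right)} \left(-43\right) - 38724}{29950} = \left(\frac{1}{67 - 16} \left(-43\right) - 38724\right) \frac{1}{29950} = \left(\frac{1}{51} \left(-43\right) - 38724\right) \frac{1}{29950} = \left(- \frac{43}{51} - 38724\right) \frac{1}{29950} = \left(- \frac{1974967}{51}\right) \frac{1}{29950} = - \frac{1974967}{1527450}$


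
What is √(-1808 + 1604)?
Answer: 2*I*√51 ≈ 14.283*I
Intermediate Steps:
√(-1808 + 1604) = √(-204) = 2*I*√51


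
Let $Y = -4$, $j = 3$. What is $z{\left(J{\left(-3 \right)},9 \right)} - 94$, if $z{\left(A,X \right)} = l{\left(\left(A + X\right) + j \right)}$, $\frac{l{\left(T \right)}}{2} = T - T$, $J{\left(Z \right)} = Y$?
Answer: $-94$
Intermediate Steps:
$J{\left(Z \right)} = -4$
$l{\left(T \right)} = 0$ ($l{\left(T \right)} = 2 \left(T - T\right) = 2 \cdot 0 = 0$)
$z{\left(A,X \right)} = 0$
$z{\left(J{\left(-3 \right)},9 \right)} - 94 = 0 - 94 = -94$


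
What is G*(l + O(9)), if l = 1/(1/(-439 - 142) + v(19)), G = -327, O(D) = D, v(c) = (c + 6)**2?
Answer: -1068863919/363124 ≈ -2943.5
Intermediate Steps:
v(c) = (6 + c)**2
l = 581/363124 (l = 1/(1/(-439 - 142) + (6 + 19)**2) = 1/(1/(-581) + 25**2) = 1/(-1/581 + 625) = 1/(363124/581) = 581/363124 ≈ 0.0016000)
G*(l + O(9)) = -327*(581/363124 + 9) = -327*3268697/363124 = -1068863919/363124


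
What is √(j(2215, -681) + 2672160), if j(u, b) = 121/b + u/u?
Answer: 4*√77452748445/681 ≈ 1634.7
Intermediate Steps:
j(u, b) = 1 + 121/b (j(u, b) = 121/b + 1 = 1 + 121/b)
√(j(2215, -681) + 2672160) = √((121 - 681)/(-681) + 2672160) = √(-1/681*(-560) + 2672160) = √(560/681 + 2672160) = √(1819741520/681) = 4*√77452748445/681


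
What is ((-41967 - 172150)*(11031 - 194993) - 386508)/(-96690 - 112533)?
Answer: -39389005046/209223 ≈ -1.8826e+5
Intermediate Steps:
((-41967 - 172150)*(11031 - 194993) - 386508)/(-96690 - 112533) = (-214117*(-183962) - 386508)/(-209223) = (39389391554 - 386508)*(-1/209223) = 39389005046*(-1/209223) = -39389005046/209223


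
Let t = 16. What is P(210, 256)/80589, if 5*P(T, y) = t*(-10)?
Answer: -32/80589 ≈ -0.00039708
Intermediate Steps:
P(T, y) = -32 (P(T, y) = (16*(-10))/5 = (1/5)*(-160) = -32)
P(210, 256)/80589 = -32/80589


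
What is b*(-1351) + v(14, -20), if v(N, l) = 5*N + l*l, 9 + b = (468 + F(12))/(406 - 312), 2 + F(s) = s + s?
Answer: 262568/47 ≈ 5586.6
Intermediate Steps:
F(s) = -2 + 2*s (F(s) = -2 + (s + s) = -2 + 2*s)
b = -178/47 (b = -9 + (468 + (-2 + 2*12))/(406 - 312) = -9 + (468 + (-2 + 24))/94 = -9 + (468 + 22)*(1/94) = -9 + 490*(1/94) = -9 + 245/47 = -178/47 ≈ -3.7872)
v(N, l) = l² + 5*N (v(N, l) = 5*N + l² = l² + 5*N)
b*(-1351) + v(14, -20) = -178/47*(-1351) + ((-20)² + 5*14) = 240478/47 + (400 + 70) = 240478/47 + 470 = 262568/47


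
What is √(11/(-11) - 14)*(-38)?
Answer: -38*I*√15 ≈ -147.17*I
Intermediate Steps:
√(11/(-11) - 14)*(-38) = √(11*(-1/11) - 14)*(-38) = √(-1 - 14)*(-38) = √(-15)*(-38) = (I*√15)*(-38) = -38*I*√15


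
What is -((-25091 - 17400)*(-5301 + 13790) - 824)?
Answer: 360706923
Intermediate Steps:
-((-25091 - 17400)*(-5301 + 13790) - 824) = -(-42491*8489 - 824) = -(-360706099 - 824) = -1*(-360706923) = 360706923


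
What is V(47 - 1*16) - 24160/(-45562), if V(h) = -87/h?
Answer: -1607467/706211 ≈ -2.2762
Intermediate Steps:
V(47 - 1*16) - 24160/(-45562) = -87/(47 - 1*16) - 24160/(-45562) = -87/(47 - 16) - 24160*(-1/45562) = -87/31 + 12080/22781 = -1607467/706211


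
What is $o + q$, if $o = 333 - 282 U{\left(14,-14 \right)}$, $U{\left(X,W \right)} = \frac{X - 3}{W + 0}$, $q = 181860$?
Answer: $\frac{1276902}{7} \approx 1.8241 \cdot 10^{5}$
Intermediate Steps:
$U{\left(X,W \right)} = \frac{-3 + X}{W}$
$o = \frac{3882}{7}$ ($o = 333 - 282 \frac{-3 + 14}{-14} = 333 - 282 \left(\left(- \frac{1}{14}\right) 11\right) = 333 - - \frac{1551}{7} = 333 + \frac{1551}{7} = \frac{3882}{7} \approx 554.57$)
$o + q = \frac{3882}{7} + 181860 = \frac{1276902}{7}$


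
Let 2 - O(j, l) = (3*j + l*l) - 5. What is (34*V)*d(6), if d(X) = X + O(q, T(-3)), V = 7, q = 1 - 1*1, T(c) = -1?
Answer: 2856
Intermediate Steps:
q = 0 (q = 1 - 1 = 0)
O(j, l) = 7 - l**2 - 3*j (O(j, l) = 2 - ((3*j + l*l) - 5) = 2 - ((3*j + l**2) - 5) = 2 - ((l**2 + 3*j) - 5) = 2 - (-5 + l**2 + 3*j) = 2 + (5 - l**2 - 3*j) = 7 - l**2 - 3*j)
d(X) = 6 + X (d(X) = X + (7 - 1*(-1)**2 - 3*0) = X + (7 - 1*1 + 0) = X + (7 - 1 + 0) = X + 6 = 6 + X)
(34*V)*d(6) = (34*7)*(6 + 6) = 238*12 = 2856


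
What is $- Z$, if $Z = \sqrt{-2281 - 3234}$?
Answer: $- i \sqrt{5515} \approx - 74.263 i$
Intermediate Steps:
$Z = i \sqrt{5515}$ ($Z = \sqrt{-2281 - 3234} = \sqrt{-5515} = i \sqrt{5515} \approx 74.263 i$)
$- Z = - i \sqrt{5515}$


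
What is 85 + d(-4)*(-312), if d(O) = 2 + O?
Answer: 709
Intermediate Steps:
85 + d(-4)*(-312) = 85 + (2 - 4)*(-312) = 85 - 2*(-312) = 85 + 624 = 709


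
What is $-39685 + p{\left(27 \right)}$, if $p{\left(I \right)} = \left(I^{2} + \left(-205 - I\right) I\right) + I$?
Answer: $-45193$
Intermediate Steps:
$p{\left(I \right)} = I + I^{2} + I \left(-205 - I\right)$ ($p{\left(I \right)} = \left(I^{2} + I \left(-205 - I\right)\right) + I = I + I^{2} + I \left(-205 - I\right)$)
$-39685 + p{\left(27 \right)} = -39685 - 5508 = -45193$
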